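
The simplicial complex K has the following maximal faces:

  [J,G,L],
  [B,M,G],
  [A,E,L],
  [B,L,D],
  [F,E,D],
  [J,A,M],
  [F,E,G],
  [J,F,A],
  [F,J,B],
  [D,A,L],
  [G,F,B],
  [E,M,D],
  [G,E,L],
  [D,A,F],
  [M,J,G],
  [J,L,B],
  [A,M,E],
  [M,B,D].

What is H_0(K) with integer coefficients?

H_0 ≅ Z.

Fix the vertex order A < B < D < E < F < G < J < L < M and write every simplex with vertices in increasing order. Then dim K = 2 and the simplices of K are:

  0-simplices (9): A, B, D, E, F, G, J, L, M
  1-simplices (27): AD, AE, AF, AJ, AL, AM, BD, BF, BG, BJ, BL, BM, DE, DF, DL, DM, EF, EG, EL, EM, FG, FJ, GJ, GL, GM, JL, JM
  2-simplices (18): ADF, ADL, AEL, AEM, AFJ, AJM, BDL, BDM, BFG, BFJ, BGM, BJL, DEF, DEM, EFG, EGL, GJL, GJM

Hence C_0 ≅ Z^9, C_1 ≅ Z^27, C_2 ≅ Z^18.

The boundary map ∂_1: C_1 → C_0 is given by ∂[p,q] = [q] − [p].
This gives a 9×27 integer matrix of rank 8; reducing to Smith normal form yields diagonal entries (1,1,1,1,1,1,1,1).

∂_2: C_2 → C_1 maps a triangle to the signed sum of its edges. For instance
  ∂AEL = EL − AL + AE,
  ∂AJM = JM − AM + AJ.
As a 27×18 matrix over Z this has rank 18, with invariant factors (1,1,1,1,1,1,1,1,1,1,1,1,1,1,1,1,1,2).

From H_k ≅ ker(∂_k) / im(∂_{k+1}) we obtain:

  H_0: rank C_0 − rank ∂_1 = 9 − 8 = 1, and the invariant factors of ∂_1 are all 1, so H_0 ≅ Z.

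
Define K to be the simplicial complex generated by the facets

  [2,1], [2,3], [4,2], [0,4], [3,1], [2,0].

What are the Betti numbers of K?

Fix the vertex order 0 < 1 < 2 < 3 < 4 and write every simplex with vertices in increasing order. Then dim K = 1 and the simplices of K are:

  0-simplices (5): [0], [1], [2], [3], [4]
  1-simplices (6): [0,2], [0,4], [1,2], [1,3], [2,3], [2,4]

Hence C_0 ≅ Z^5, C_1 ≅ Z^6.

The boundary map ∂_1: C_1 → C_0 is given by ∂[p,q] = [q] − [p]. For instance
  ∂[1,3] = [3] − [1].
As a 5×6 matrix over Z this has rank 4, with invariant factors (1,1,1,1).

From H_k ≅ ker(∂_k) / im(∂_{k+1}) we obtain:

  H_0: rank C_0 − rank ∂_1 = 5 − 4 = 1, and the invariant factors of ∂_1 are all 1, so H_0 = Z.
  H_1: rank ker ∂_1 − rank ∂_2 = (6 − 4) − 0 = 2, and there is no ∂_2, so H_1 = Z^2.

As a check, the Euler characteristic is 5 − 6 = -1, which agrees with 1 − 2 = -1.

Hence the Betti numbers are b_0 = 1, b_1 = 2.

b_0 = 1, b_1 = 2.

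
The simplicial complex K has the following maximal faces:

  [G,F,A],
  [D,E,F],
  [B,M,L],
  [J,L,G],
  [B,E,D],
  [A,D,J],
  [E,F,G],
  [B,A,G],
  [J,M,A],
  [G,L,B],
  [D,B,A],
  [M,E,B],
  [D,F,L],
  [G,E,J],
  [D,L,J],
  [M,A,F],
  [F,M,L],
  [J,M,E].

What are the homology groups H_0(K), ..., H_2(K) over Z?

Take the total order A < B < D < E < F < G < J < L < M on the vertex set. Then K (dimension 2) consists of the simplices:

  0-simplices (9): A, B, D, E, F, G, J, L, M
  1-simplices (27): AB, AD, AF, AG, AJ, AM, BD, BE, BG, BL, BM, DE, DF, DJ, DL, EF, EG, EJ, EM, FG, FL, FM, GJ, GL, JL, JM, LM
  2-simplices (18): ABD, ABG, ADJ, AFG, AFM, AJM, BDE, BEM, BGL, BLM, DEF, DFL, DJL, EFG, EGJ, EJM, FLM, GJL

giving chain groups C_0 ≅ Z^9, C_1 ≅ Z^27, C_2 ≅ Z^18.

The boundary map ∂_1: C_1 → C_0 maps an edge to its endpoints' difference, ∂[p,q] = q − p. For instance
  ∂DL = L − D.
The 9×27 boundary matrix has rank 8 and Smith normal form diag(1,1,1,1,1,1,1,1).

Boundary ∂_2: C_2 → C_1 sends each 2-simplex [p,q,r] to [q,r] − [p,r] + [p,q]. For instance
  ∂EJM = JM − EM + EJ,
  ∂DJL = JL − DL + DJ.
The 27×18 boundary matrix has rank 17 and Smith normal form diag(1,1,1,1,1,1,1,1,1,1,1,1,1,1,1,1,1).

Computing H_k = (kernel of ∂_k) / (image of ∂_{k+1}):

  H_0: rank C_0 − rank ∂_1 = 9 − 8 = 1, and the invariant factors of ∂_1 are all 1, so H_0 = Z.
  H_1: rank ker ∂_1 − rank ∂_2 = (27 − 8) − 17 = 2, and the invariant factors of ∂_2 are all 1, so H_1 = Z^2.
  H_2: rank ker ∂_2 − rank ∂_3 = (18 − 17) − 0 = 1, and there is no ∂_3, so H_2 = Z.

H_0 ≅ Z,  H_1 ≅ Z^2,  H_2 ≅ Z.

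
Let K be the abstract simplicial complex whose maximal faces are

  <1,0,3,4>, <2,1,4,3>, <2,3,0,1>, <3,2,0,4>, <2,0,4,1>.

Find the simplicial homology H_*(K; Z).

H_0 = Z,  H_1 = 0,  H_2 = 0,  H_3 = Z.

Take the total order 0 < 1 < 2 < 3 < 4 on the vertex set. Then K (dimension 3) consists of the simplices:

  0-simplices (5): [0], [1], [2], [3], [4]
  1-simplices (10): [0,1], [0,2], [0,3], [0,4], [1,2], [1,3], [1,4], [2,3], [2,4], [3,4]
  2-simplices (10): [0,1,2], [0,1,3], [0,1,4], [0,2,3], [0,2,4], [0,3,4], [1,2,3], [1,2,4], [1,3,4], [2,3,4]
  3-simplices (5): [0,1,2,3], [0,1,2,4], [0,1,3,4], [0,2,3,4], [1,2,3,4]

so the chain groups are C_0 ≅ Z^5, C_1 ≅ Z^10, C_2 ≅ Z^10, C_3 ≅ Z^5.

The boundary map ∂_1: C_1 → C_0 maps an edge to its endpoints' difference, ∂[p,q] = q − p. For instance
  ∂[2,3] = [3] − [2].
The 5×10 boundary matrix has rank 4 and Smith normal form diag(1,1,1,1).

∂_2: C_2 → C_1 sends each 2-simplex [p,q,r] to [q,r] − [p,r] + [p,q]. For instance
  ∂[2,3,4] = [3,4] − [2,4] + [2,3],
  ∂[0,2,3] = [2,3] − [0,3] + [0,2].
As a 10×10 matrix over Z this has rank 6, with invariant factors (1,1,1,1,1,1).

Boundary ∂_3: C_3 → C_2 sends each 3-simplex σ to the alternating sum Σ_i (−1)^i (σ with its i-th vertex removed). For instance
  ∂[0,1,3,4] = [1,3,4] − [0,3,4] + [0,1,4] − [0,1,3],
  ∂[1,2,3,4] = [2,3,4] − [1,3,4] + [1,2,4] − [1,2,3].
This gives a 10×5 integer matrix of rank 4; reducing to Smith normal form yields diagonal entries (1,1,1,1).

Now H_k = ker ∂_k / im ∂_{k+1}, so:

  H_0: rank C_0 − rank ∂_1 = 5 − 4 = 1, and the invariant factors of ∂_1 are all 1, so H_0 ≅ Z.
  H_1: rank ker ∂_1 − rank ∂_2 = (10 − 4) − 6 = 0, and the invariant factors of ∂_2 are all 1, so H_1 ≅ 0.
  H_2: rank ker ∂_2 − rank ∂_3 = (10 − 6) − 4 = 0, and the invariant factors of ∂_3 are all 1, so H_2 ≅ 0.
  H_3: rank ker ∂_3 − rank ∂_4 = (5 − 4) − 0 = 1, and there is no ∂_4, so H_3 ≅ Z.

As a check, the Euler characteristic is 5 − 10 + 10 − 5 = 0, which agrees with 1 − 0 + 0 − 1 = 0.
(K is a triangulation of the 3-sphere S^3.)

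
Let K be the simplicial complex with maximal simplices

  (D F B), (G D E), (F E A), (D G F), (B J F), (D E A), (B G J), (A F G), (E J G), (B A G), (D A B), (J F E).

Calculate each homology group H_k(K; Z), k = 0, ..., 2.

H_0 = Z,  H_1 = Z/2Z,  H_2 = 0.

Order the vertices as A < B < D < E < F < G < J. Listing each simplex with vertices in this order, K has dimension 2 with simplices:

  0-simplices (7): A, B, D, E, F, G, J
  1-simplices (18): AB, AD, AE, AF, AG, BD, BF, BG, BJ, DE, DF, DG, EF, EG, EJ, FG, FJ, GJ
  2-simplices (12): ABD, ABG, ADE, AEF, AFG, BDF, BFJ, BGJ, DEG, DFG, EFJ, EGJ

giving chain groups C_0 ≅ Z^7, C_1 ≅ Z^18, C_2 ≅ Z^12.

Boundary ∂_1: C_1 → C_0 sends each edge [p,q] (with p < q) to q − p. For instance
  ∂AG = G − A.
As a 7×18 matrix over Z this has rank 6, with invariant factors (1,1,1,1,1,1).

The boundary map ∂_2: C_2 → C_1 sends each 2-simplex [p,q,r] to [q,r] − [p,r] + [p,q]. For instance
  ∂AFG = FG − AG + AF,
  ∂BDF = DF − BF + BD.
The resulting 18×12 matrix has rank 12, and its Smith normal form has invariant factors (1,1,1,1,1,1,1,1,1,1,1,2).

From H_k ≅ ker(∂_k) / im(∂_{k+1}) we obtain:

  H_0: rank C_0 − rank ∂_1 = 7 − 6 = 1, and the invariant factors of ∂_1 are all 1, so H_0 ≅ Z.
  H_1: rank ker ∂_1 − rank ∂_2 = (18 − 6) − 12 = 0, and ∂_2 has invariant factor 2 > 1, so H_1 ≅ Z/2Z.
  H_2: rank ker ∂_2 − rank ∂_3 = (12 − 12) − 0 = 0, and there is no ∂_3, so H_2 ≅ 0.

As a check, the Euler characteristic is 7 − 18 + 12 = 1, which agrees with 1 − 0 + 0 = 1.
(K is a triangulation of the real projective plane RP^2.)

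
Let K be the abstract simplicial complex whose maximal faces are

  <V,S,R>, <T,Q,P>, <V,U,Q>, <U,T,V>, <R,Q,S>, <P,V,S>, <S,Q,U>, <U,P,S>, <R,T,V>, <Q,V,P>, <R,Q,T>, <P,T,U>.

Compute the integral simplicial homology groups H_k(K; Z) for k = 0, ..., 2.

Take the total order P < Q < R < S < T < U < V on the vertex set. Then K (dimension 2) consists of the simplices:

  0-simplices (7): P, Q, R, S, T, U, V
  1-simplices (18): PQ, PS, PT, PU, PV, QR, QS, QT, QU, QV, RS, RT, RV, SU, SV, TU, TV, UV
  2-simplices (12): PQT, PQV, PSU, PSV, PTU, QRS, QRT, QSU, QUV, RSV, RTV, TUV

so the chain groups are C_0 ≅ Z^7, C_1 ≅ Z^18, C_2 ≅ Z^12.

The boundary map ∂_1: C_1 → C_0 is given by ∂[p,q] = [q] − [p]. For instance
  ∂TU = U − T.
The 7×18 boundary matrix has rank 6 and Smith normal form diag(1,1,1,1,1,1).

Boundary ∂_2: C_2 → C_1 maps a triangle to the signed sum of its edges. For instance
  ∂PTU = TU − PU + PT,
  ∂RTV = TV − RV + RT.
This gives a 18×12 integer matrix of rank 12; reducing to Smith normal form yields diagonal entries (1,1,1,1,1,1,1,1,1,1,1,2).

Now H_k = ker ∂_k / im ∂_{k+1}, so:

  H_0: rank C_0 − rank ∂_1 = 7 − 6 = 1, and the invariant factors of ∂_1 are all 1, so H_0 ≅ Z.
  H_1: rank ker ∂_1 − rank ∂_2 = (18 − 6) − 12 = 0, and ∂_2 has invariant factor 2 > 1, so H_1 ≅ Z/2Z.
  H_2: rank ker ∂_2 − rank ∂_3 = (12 − 12) − 0 = 0, and there is no ∂_3, so H_2 ≅ 0.

As a check, the Euler characteristic is 7 − 18 + 12 = 1, which agrees with 1 − 0 + 0 = 1.
(K is a triangulation of the real projective plane RP^2.)

H_0 ≅ Z,  H_1 ≅ Z/2Z,  H_2 = 0.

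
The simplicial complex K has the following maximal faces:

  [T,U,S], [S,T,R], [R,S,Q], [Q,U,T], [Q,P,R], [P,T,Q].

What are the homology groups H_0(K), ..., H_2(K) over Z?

H_0 = Z,  H_1 = Z,  H_2 = 0.

Take the total order P < Q < R < S < T < U on the vertex set. Then K (dimension 2) consists of the simplices:

  0-simplices (6): P, Q, R, S, T, U
  1-simplices (12): PQ, PR, PT, QR, QS, QT, QU, RS, RT, ST, SU, TU
  2-simplices (6): PQR, PQT, QRS, QTU, RST, STU

so the chain groups are C_0 ≅ Z^6, C_1 ≅ Z^12, C_2 ≅ Z^6.

∂_1: C_1 → C_0 is given by ∂[p,q] = [q] − [p].
The 6×12 boundary matrix has rank 5 and Smith normal form diag(1,1,1,1,1).

∂_2: C_2 → C_1 acts by ∂[p,q,r] = [q,r] − [p,r] + [p,q]. For instance
  ∂PQT = QT − PT + PQ,
  ∂PQR = QR − PR + PQ.
As a 12×6 matrix over Z this has rank 6, with invariant factors (1,1,1,1,1,1).

Now H_k = ker ∂_k / im ∂_{k+1}, so:

  H_0: rank C_0 − rank ∂_1 = 6 − 5 = 1, and the invariant factors of ∂_1 are all 1, so H_0 = Z.
  H_1: rank ker ∂_1 − rank ∂_2 = (12 − 5) − 6 = 1, and the invariant factors of ∂_2 are all 1, so H_1 = Z.
  H_2: rank ker ∂_2 − rank ∂_3 = (6 − 6) − 0 = 0, and there is no ∂_3, so H_2 = 0.

(K is a triangulation of the cylinder S^1 x I.)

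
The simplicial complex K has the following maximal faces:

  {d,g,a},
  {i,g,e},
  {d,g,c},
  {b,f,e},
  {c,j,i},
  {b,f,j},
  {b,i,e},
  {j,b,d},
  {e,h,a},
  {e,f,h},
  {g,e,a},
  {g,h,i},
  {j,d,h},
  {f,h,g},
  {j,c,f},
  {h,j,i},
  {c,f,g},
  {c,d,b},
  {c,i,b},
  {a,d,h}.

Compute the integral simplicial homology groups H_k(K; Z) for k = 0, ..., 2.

H_0 ≅ Z,  H_1 ≅ Z × Z/2,  H_2 = 0.

We work with the vertex ordering a < b < c < d < e < f < g < h < i < j. The simplices of K, each written with vertices in increasing order, are:

  0-simplices (10): a, b, c, d, e, f, g, h, i, j
  1-simplices (30): ad, ae, ag, ah, bc, bd, be, bf, bi, bj, cd, cf, cg, ci, cj, dg, dh, dj, ef, eg, eh, ei, fg, fh, fj, gh, gi, hi, hj, ij
  2-simplices (20): adg, adh, aeg, aeh, bcd, bci, bdj, bef, bei, bfj, cdg, cfg, cfj, cij, dhj, efh, egi, fgh, ghi, hij

giving chain groups C_0 ≅ Z^10, C_1 ≅ Z^30, C_2 ≅ Z^20.

The boundary map ∂_1: C_1 → C_0 is given by ∂[p,q] = [q] − [p].
As a 10×30 matrix over Z this has rank 9, with invariant factors (1,1,1,1,1,1,1,1,1).

The boundary map ∂_2: C_2 → C_1 acts by ∂[p,q,r] = [q,r] − [p,r] + [p,q]. For instance
  ∂adh = dh − ah + ad,
  ∂cfj = fj − cj + cf.
This gives a 30×20 integer matrix of rank 20; reducing to Smith normal form yields diagonal entries (1,1,1,1,1,1,1,1,1,1,1,1,1,1,1,1,1,1,1,2).

Computing H_k = (kernel of ∂_k) / (image of ∂_{k+1}):

  H_0: rank C_0 − rank ∂_1 = 10 − 9 = 1, and the invariant factors of ∂_1 are all 1, so H_0 ≅ Z.
  H_1: rank ker ∂_1 − rank ∂_2 = (30 − 9) − 20 = 1, and ∂_2 has invariant factor 2 > 1, so H_1 ≅ Z × Z/2.
  H_2: rank ker ∂_2 − rank ∂_3 = (20 − 20) − 0 = 0, and there is no ∂_3, so H_2 ≅ 0.

As a check, the Euler characteristic is 10 − 30 + 20 = 0, which agrees with 1 − 1 + 0 = 0.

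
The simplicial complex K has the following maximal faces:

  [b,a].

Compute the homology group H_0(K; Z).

We work with the vertex ordering a < b. The simplices of K, each written with vertices in increasing order, are:

  0-simplices (2): a, b
  1-simplices (1): ab

Hence C_0 ≅ Z^2, C_1 ≅ Z^1.

Boundary ∂_1: C_1 → C_0 maps an edge to its endpoints' difference, ∂[p,q] = q − p. For instance
  ∂ab = b − a.
The resulting 2×1 matrix has rank 1, and its Smith normal form has invariant factors (1).

Computing H_k = (kernel of ∂_k) / (image of ∂_{k+1}):

  H_0: rank C_0 − rank ∂_1 = 2 − 1 = 1, and the invariant factors of ∂_1 are all 1, so H_0 ≅ Z.

H_0 ≅ Z.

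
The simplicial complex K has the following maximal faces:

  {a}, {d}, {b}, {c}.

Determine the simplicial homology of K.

H_0 ≅ Z^4.

Fix the vertex order a < b < c < d and write every simplex with vertices in increasing order. Then dim K = 0 and the simplices of K are:

  0-simplices (4): a, b, c, d

Hence C_0 ≅ Z^4.

From H_k ≅ ker(∂_k) / im(∂_{k+1}) we obtain:

  H_0: rank C_0 − rank ∂_1 = 4 − 0 = 4, and there is no ∂_1, so H_0 = Z^4.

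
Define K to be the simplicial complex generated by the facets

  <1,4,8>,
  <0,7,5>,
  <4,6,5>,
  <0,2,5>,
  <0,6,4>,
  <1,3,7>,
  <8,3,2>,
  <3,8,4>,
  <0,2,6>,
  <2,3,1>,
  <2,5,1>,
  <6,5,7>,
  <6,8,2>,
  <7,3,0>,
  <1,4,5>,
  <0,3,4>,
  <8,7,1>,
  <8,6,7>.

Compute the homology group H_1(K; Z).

We work with the vertex ordering 0 < 1 < 2 < 3 < 4 < 5 < 6 < 7 < 8. The simplices of K, each written with vertices in increasing order, are:

  0-simplices (9): [0], [1], [2], [3], [4], [5], [6], [7], [8]
  1-simplices (27): (27 of them)
  2-simplices (18): [0,2,5], [0,2,6], [0,3,4], [0,3,7], [0,4,6], [0,5,7], [1,2,3], [1,2,5], [1,3,7], [1,4,5], [1,4,8], [1,7,8], [2,3,8], [2,6,8], [3,4,8], [4,5,6], [5,6,7], [6,7,8]

so the chain groups are C_0 ≅ Z^9, C_1 ≅ Z^27, C_2 ≅ Z^18.

The boundary map ∂_1: C_1 → C_0 sends each edge [p,q] (with p < q) to q − p.
This gives a 9×27 integer matrix of rank 8; reducing to Smith normal form yields diagonal entries (1,1,1,1,1,1,1,1).

Boundary ∂_2: C_2 → C_1 acts by ∂[p,q,r] = [q,r] − [p,r] + [p,q]. For instance
  ∂[0,2,6] = [2,6] − [0,6] + [0,2],
  ∂[5,6,7] = [6,7] − [5,7] + [5,6].
As a 27×18 matrix over Z this has rank 18, with invariant factors (1,1,1,1,1,1,1,1,1,1,1,1,1,1,1,1,1,2).

Computing H_k = (kernel of ∂_k) / (image of ∂_{k+1}):

  H_1: rank ker ∂_1 − rank ∂_2 = (27 − 8) − 18 = 1, and ∂_2 has invariant factor 2 > 1, so H_1 ≅ Z ⊕ Z/2.

H_1 ≅ Z ⊕ Z/2.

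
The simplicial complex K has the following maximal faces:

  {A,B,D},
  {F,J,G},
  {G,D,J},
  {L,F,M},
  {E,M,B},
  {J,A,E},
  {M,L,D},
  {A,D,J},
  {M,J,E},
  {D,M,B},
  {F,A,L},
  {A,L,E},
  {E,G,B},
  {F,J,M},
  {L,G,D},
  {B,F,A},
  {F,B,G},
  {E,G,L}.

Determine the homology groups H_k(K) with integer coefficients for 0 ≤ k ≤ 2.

Fix the vertex order A < B < D < E < F < G < J < L < M and write every simplex with vertices in increasing order. Then dim K = 2 and the simplices of K are:

  0-simplices (9): A, B, D, E, F, G, J, L, M
  1-simplices (27): AB, AD, AE, AF, AJ, AL, BD, BE, BF, BG, BM, DG, DJ, DL, DM, EG, EJ, EL, EM, FG, FJ, FL, FM, GJ, GL, JM, LM
  2-simplices (18): ABD, ABF, ADJ, AEJ, AEL, AFL, BDM, BEG, BEM, BFG, DGJ, DGL, DLM, EGL, EJM, FGJ, FJM, FLM

so the chain groups are C_0 ≅ Z^9, C_1 ≅ Z^27, C_2 ≅ Z^18.

The boundary map ∂_1: C_1 → C_0 maps an edge to its endpoints' difference, ∂[p,q] = q − p.
This gives a 9×27 integer matrix of rank 8; reducing to Smith normal form yields diagonal entries (1,1,1,1,1,1,1,1).

The boundary map ∂_2: C_2 → C_1 sends each 2-simplex [p,q,r] to [q,r] − [p,r] + [p,q]. For instance
  ∂DGJ = GJ − DJ + DG,
  ∂FJM = JM − FM + FJ.
As a 27×18 matrix over Z this has rank 17, with invariant factors (1,1,1,1,1,1,1,1,1,1,1,1,1,1,1,1,1).

Reading off H_k = ker ∂_k / im ∂_{k+1}:

  H_0: rank C_0 − rank ∂_1 = 9 − 8 = 1, and the invariant factors of ∂_1 are all 1, so H_0 = Z.
  H_1: rank ker ∂_1 − rank ∂_2 = (27 − 8) − 17 = 2, and the invariant factors of ∂_2 are all 1, so H_1 = Z^2.
  H_2: rank ker ∂_2 − rank ∂_3 = (18 − 17) − 0 = 1, and there is no ∂_3, so H_2 = Z.

(K is a triangulation of the torus T^2.)

H_0 = Z,  H_1 = Z^2,  H_2 = Z.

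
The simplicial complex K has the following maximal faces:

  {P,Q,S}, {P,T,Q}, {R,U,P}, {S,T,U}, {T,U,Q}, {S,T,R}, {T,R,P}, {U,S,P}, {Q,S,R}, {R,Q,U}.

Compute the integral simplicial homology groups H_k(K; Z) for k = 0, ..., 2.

Take the total order P < Q < R < S < T < U on the vertex set. Then K (dimension 2) consists of the simplices:

  0-simplices (6): P, Q, R, S, T, U
  1-simplices (15): PQ, PR, PS, PT, PU, QR, QS, QT, QU, RS, RT, RU, ST, SU, TU
  2-simplices (10): PQS, PQT, PRT, PRU, PSU, QRS, QRU, QTU, RST, STU

so the chain groups are C_0 ≅ Z^6, C_1 ≅ Z^15, C_2 ≅ Z^10.

Boundary ∂_1: C_1 → C_0 is given by ∂[p,q] = [q] − [p]. For instance
  ∂ST = T − S.
The resulting 6×15 matrix has rank 5, and its Smith normal form has invariant factors (1,1,1,1,1).

The boundary map ∂_2: C_2 → C_1 acts by ∂[p,q,r] = [q,r] − [p,r] + [p,q]. For instance
  ∂QTU = TU − QU + QT,
  ∂PQS = QS − PS + PQ.
This gives a 15×10 integer matrix of rank 10; reducing to Smith normal form yields diagonal entries (1,1,1,1,1,1,1,1,1,2).

Reading off H_k = ker ∂_k / im ∂_{k+1}:

  H_0: rank C_0 − rank ∂_1 = 6 − 5 = 1, and the invariant factors of ∂_1 are all 1, so H_0 = Z.
  H_1: rank ker ∂_1 − rank ∂_2 = (15 − 5) − 10 = 0, and ∂_2 has invariant factor 2 > 1, so H_1 = Z/2.
  H_2: rank ker ∂_2 − rank ∂_3 = (10 − 10) − 0 = 0, and there is no ∂_3, so H_2 = 0.

H_0 ≅ Z,  H_1 ≅ Z/2,  H_2 = 0.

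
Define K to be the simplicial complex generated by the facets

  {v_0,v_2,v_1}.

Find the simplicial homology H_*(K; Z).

H_0 ≅ Z,  H_1 = 0,  H_2 = 0.

K has 3 vertices, 3 edges, 1 triangle.
rank ∂_0 = 0, rank ∂_1 = 2 ⇒ b_0 = 3 − 0 − 2 = 1; all invariant factors of ∂_1 are 1 so no torsion. So H_0 = Z.
rank ∂_1 = 2, rank ∂_2 = 1 ⇒ b_1 = 3 − 2 − 1 = 0; all invariant factors of ∂_2 are 1 so no torsion. So H_1 = 0.
rank ∂_2 = 1, rank ∂_3 = 0 ⇒ b_2 = 1 − 1 − 0 = 0. So H_2 = 0.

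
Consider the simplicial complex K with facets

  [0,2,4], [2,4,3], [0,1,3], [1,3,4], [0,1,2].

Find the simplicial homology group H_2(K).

Take the total order 0 < 1 < 2 < 3 < 4 on the vertex set. Then K (dimension 2) consists of the simplices:

  0-simplices (5): [0], [1], [2], [3], [4]
  1-simplices (10): [0,1], [0,2], [0,3], [0,4], [1,2], [1,3], [1,4], [2,3], [2,4], [3,4]
  2-simplices (5): [0,1,2], [0,1,3], [0,2,4], [1,3,4], [2,3,4]

so the chain groups are C_0 ≅ Z^5, C_1 ≅ Z^10, C_2 ≅ Z^5.

Boundary ∂_1: C_1 → C_0 is given by ∂[p,q] = [q] − [p].
The 5×10 boundary matrix has rank 4 and Smith normal form diag(1,1,1,1).

∂_2: C_2 → C_1 sends each 2-simplex [p,q,r] to [q,r] − [p,r] + [p,q]. For instance
  ∂[1,3,4] = [3,4] − [1,4] + [1,3],
  ∂[2,3,4] = [3,4] − [2,4] + [2,3].
This gives a 10×5 integer matrix of rank 5; reducing to Smith normal form yields diagonal entries (1,1,1,1,1).

Now H_k = ker ∂_k / im ∂_{k+1}, so:

  H_2: rank ker ∂_2 − rank ∂_3 = (5 − 5) − 0 = 0, and there is no ∂_3, so H_2 = 0.

H_2 = 0.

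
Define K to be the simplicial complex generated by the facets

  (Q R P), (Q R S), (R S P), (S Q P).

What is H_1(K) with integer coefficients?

H_1 = 0.

Fix the vertex order P < Q < R < S and write every simplex with vertices in increasing order. Then dim K = 2 and the simplices of K are:

  0-simplices (4): P, Q, R, S
  1-simplices (6): PQ, PR, PS, QR, QS, RS
  2-simplices (4): PQR, PQS, PRS, QRS

Hence C_0 ≅ Z^4, C_1 ≅ Z^6, C_2 ≅ Z^4.

The boundary map ∂_1: C_1 → C_0 maps an edge to its endpoints' difference, ∂[p,q] = q − p. For instance
  ∂PR = R − P.
The 4×6 boundary matrix has rank 3 and Smith normal form diag(1,1,1).

The boundary map ∂_2: C_2 → C_1 sends each 2-simplex [p,q,r] to [q,r] − [p,r] + [p,q]. For instance
  ∂PQR = QR − PR + PQ,
  ∂PQS = QS − PS + PQ.
The 6×4 boundary matrix has rank 3 and Smith normal form diag(1,1,1).

From H_k ≅ ker(∂_k) / im(∂_{k+1}) we obtain:

  H_1: rank ker ∂_1 − rank ∂_2 = (6 − 3) − 3 = 0, and the invariant factors of ∂_2 are all 1, so H_1 ≅ 0.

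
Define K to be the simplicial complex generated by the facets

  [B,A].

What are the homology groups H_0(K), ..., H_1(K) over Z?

Order the vertices as A < B. Listing each simplex with vertices in this order, K has dimension 1 with simplices:

  0-simplices (2): A, B
  1-simplices (1): AB

so the chain groups are C_0 ≅ Z^2, C_1 ≅ Z^1.

Boundary ∂_1: C_1 → C_0 sends each edge [p,q] (with p < q) to q − p.
This gives a 2×1 integer matrix of rank 1; reducing to Smith normal form yields diagonal entries (1).

Reading off H_k = ker ∂_k / im ∂_{k+1}:

  H_0: rank C_0 − rank ∂_1 = 2 − 1 = 1, and the invariant factors of ∂_1 are all 1, so H_0 = Z.
  H_1: rank ker ∂_1 − rank ∂_2 = (1 − 1) − 0 = 0, and there is no ∂_2, so H_1 = 0.

H_0 ≅ Z,  H_1 = 0.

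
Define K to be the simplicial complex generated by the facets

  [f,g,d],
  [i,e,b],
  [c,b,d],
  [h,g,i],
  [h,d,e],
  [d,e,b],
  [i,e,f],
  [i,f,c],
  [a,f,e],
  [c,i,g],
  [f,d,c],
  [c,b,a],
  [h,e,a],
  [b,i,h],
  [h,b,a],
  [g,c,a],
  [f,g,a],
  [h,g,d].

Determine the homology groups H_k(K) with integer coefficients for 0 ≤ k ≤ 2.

H_0 = Z,  H_1 = Z ⊕ Z_2,  H_2 = 0.

K has 9 vertices, 27 edges, 18 triangles.
rank ∂_0 = 0, rank ∂_1 = 8 ⇒ b_0 = 9 − 0 − 8 = 1; all invariant factors of ∂_1 are 1 so no torsion. So H_0 = Z.
rank ∂_1 = 8, rank ∂_2 = 18 ⇒ b_1 = 27 − 8 − 18 = 1; ∂_2 has invariant factor(s) [2] giving torsion. So H_1 = Z ⊕ Z_2.
rank ∂_2 = 18, rank ∂_3 = 0 ⇒ b_2 = 18 − 18 − 0 = 0. So H_2 = 0.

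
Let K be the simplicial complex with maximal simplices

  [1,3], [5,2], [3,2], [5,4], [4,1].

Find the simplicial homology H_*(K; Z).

Fix the vertex order 1 < 2 < 3 < 4 < 5 and write every simplex with vertices in increasing order. Then dim K = 1 and the simplices of K are:

  0-simplices (5): [1], [2], [3], [4], [5]
  1-simplices (5): [1,3], [1,4], [2,3], [2,5], [4,5]

giving chain groups C_0 ≅ Z^5, C_1 ≅ Z^5.

Boundary ∂_1: C_1 → C_0 sends each edge [p,q] (with p < q) to q − p. For instance
  ∂[1,3] = [3] − [1].
As a 5×5 matrix over Z this has rank 4, with invariant factors (1,1,1,1).

Reading off H_k = ker ∂_k / im ∂_{k+1}:

  H_0: rank C_0 − rank ∂_1 = 5 − 4 = 1, and the invariant factors of ∂_1 are all 1, so H_0 = Z.
  H_1: rank ker ∂_1 − rank ∂_2 = (5 − 4) − 0 = 1, and there is no ∂_2, so H_1 = Z.

(K is a triangulation of the circle S^1.)

H_0 = Z,  H_1 = Z.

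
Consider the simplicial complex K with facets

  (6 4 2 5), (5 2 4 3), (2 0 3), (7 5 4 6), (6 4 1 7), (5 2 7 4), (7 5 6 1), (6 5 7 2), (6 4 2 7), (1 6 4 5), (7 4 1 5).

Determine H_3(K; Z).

Take the total order 0 < 1 < 2 < 3 < 4 < 5 < 6 < 7 on the vertex set. Then K (dimension 3) consists of the simplices:

  0-simplices (8): [0], [1], [2], [3], [4], [5], [6], [7]
  1-simplices (19): [0,2], [0,3], [1,4], [1,5], [1,6], [1,7], [2,3], [2,4], [2,5], [2,6], [2,7], [3,4], [3,5], [4,5], [4,6], [4,7], [5,6], [5,7], [6,7]
  2-simplices (20): (20 of them)
  3-simplices (10): [1,4,5,6], [1,4,5,7], [1,4,6,7], [1,5,6,7], [2,3,4,5], [2,4,5,6], [2,4,5,7], [2,4,6,7], [2,5,6,7], [4,5,6,7]

so the chain groups are C_0 ≅ Z^8, C_1 ≅ Z^19, C_2 ≅ Z^20, C_3 ≅ Z^10.

Boundary ∂_1: C_1 → C_0 is given by ∂[p,q] = [q] − [p].
This gives a 8×19 integer matrix of rank 7; reducing to Smith normal form yields diagonal entries (1,1,1,1,1,1,1).

Boundary ∂_2: C_2 → C_1 acts by ∂[p,q,r] = [q,r] − [p,r] + [p,q]. For instance
  ∂[1,5,6] = [5,6] − [1,6] + [1,5],
  ∂[0,2,3] = [2,3] − [0,3] + [0,2].
The 19×20 boundary matrix has rank 12 and Smith normal form diag(1,1,1,1,1,1,1,1,1,1,1,1).

The boundary map ∂_3: C_3 → C_2 sends each 3-simplex σ to the alternating sum Σ_i (−1)^i (σ with its i-th vertex removed). For instance
  ∂[2,4,5,7] = [4,5,7] − [2,5,7] + [2,4,7] − [2,4,5],
  ∂[2,4,6,7] = [4,6,7] − [2,6,7] + [2,4,7] − [2,4,6].
The 20×10 boundary matrix has rank 8 and Smith normal form diag(1,1,1,1,1,1,1,1).

Reading off H_k = ker ∂_k / im ∂_{k+1}:

  H_3: rank ker ∂_3 − rank ∂_4 = (10 − 8) − 0 = 2, and there is no ∂_4, so H_3 ≅ Z^2.

H_3 ≅ Z^2.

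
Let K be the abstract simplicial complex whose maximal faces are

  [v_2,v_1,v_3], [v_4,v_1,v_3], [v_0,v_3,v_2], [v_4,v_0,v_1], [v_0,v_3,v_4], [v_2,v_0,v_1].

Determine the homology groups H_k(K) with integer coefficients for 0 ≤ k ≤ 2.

We work with the vertex ordering v_0 < v_1 < v_2 < v_3 < v_4. The simplices of K, each written with vertices in increasing order, are:

  0-simplices (5): [v_0], [v_1], [v_2], [v_3], [v_4]
  1-simplices (9): [v_0,v_1], [v_0,v_2], [v_0,v_3], [v_0,v_4], [v_1,v_2], [v_1,v_3], [v_1,v_4], [v_2,v_3], [v_3,v_4]
  2-simplices (6): [v_0,v_1,v_2], [v_0,v_1,v_4], [v_0,v_2,v_3], [v_0,v_3,v_4], [v_1,v_2,v_3], [v_1,v_3,v_4]

giving chain groups C_0 ≅ Z^5, C_1 ≅ Z^9, C_2 ≅ Z^6.

Boundary ∂_1: C_1 → C_0 sends each edge [p,q] (with p < q) to q − p. For instance
  ∂[v_0,v_4] = [v_4] − [v_0].
The 5×9 boundary matrix has rank 4 and Smith normal form diag(1,1,1,1).

∂_2: C_2 → C_1 maps a triangle to the signed sum of its edges. For instance
  ∂[v_0,v_1,v_4] = [v_1,v_4] − [v_0,v_4] + [v_0,v_1],
  ∂[v_0,v_2,v_3] = [v_2,v_3] − [v_0,v_3] + [v_0,v_2].
The 9×6 boundary matrix has rank 5 and Smith normal form diag(1,1,1,1,1).

Now H_k = ker ∂_k / im ∂_{k+1}, so:

  H_0: rank C_0 − rank ∂_1 = 5 − 4 = 1, and the invariant factors of ∂_1 are all 1, so H_0 ≅ Z.
  H_1: rank ker ∂_1 − rank ∂_2 = (9 − 4) − 5 = 0, and the invariant factors of ∂_2 are all 1, so H_1 ≅ 0.
  H_2: rank ker ∂_2 − rank ∂_3 = (6 − 5) − 0 = 1, and there is no ∂_3, so H_2 ≅ Z.

As a check, the Euler characteristic is 5 − 9 + 6 = 2, which agrees with 1 − 0 + 1 = 2.

H_0 = Z,  H_1 = 0,  H_2 = Z.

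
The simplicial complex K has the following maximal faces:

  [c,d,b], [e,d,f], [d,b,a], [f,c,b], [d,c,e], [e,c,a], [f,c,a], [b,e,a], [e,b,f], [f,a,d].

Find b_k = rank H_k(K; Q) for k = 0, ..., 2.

b_0 = 1, b_1 = 0, b_2 = 0.

Fix the vertex order a < b < c < d < e < f and write every simplex with vertices in increasing order. Then dim K = 2 and the simplices of K are:

  0-simplices (6): a, b, c, d, e, f
  1-simplices (15): ab, ac, ad, ae, af, bc, bd, be, bf, cd, ce, cf, de, df, ef
  2-simplices (10): abd, abe, ace, acf, adf, bcd, bcf, bef, cde, def

so the chain groups are C_0 ≅ Z^6, C_1 ≅ Z^15, C_2 ≅ Z^10.

Boundary ∂_1: C_1 → C_0 sends each edge [p,q] (with p < q) to q − p.
The 6×15 boundary matrix has rank 5 and Smith normal form diag(1,1,1,1,1).

∂_2: C_2 → C_1 sends each 2-simplex [p,q,r] to [q,r] − [p,r] + [p,q]. For instance
  ∂def = ef − df + de,
  ∂abd = bd − ad + ab.
As a 15×10 matrix over Z this has rank 10, with invariant factors (1,1,1,1,1,1,1,1,1,2).

Reading off H_k = ker ∂_k / im ∂_{k+1}:

  H_0: rank C_0 − rank ∂_1 = 6 − 5 = 1, and the invariant factors of ∂_1 are all 1, so H_0 = Z.
  H_1: rank ker ∂_1 − rank ∂_2 = (15 − 5) − 10 = 0, and ∂_2 has invariant factor 2 > 1, so H_1 = Z/2Z.
  H_2: rank ker ∂_2 − rank ∂_3 = (10 − 10) − 0 = 0, and there is no ∂_3, so H_2 = 0.

Hence the Betti numbers are b_0 = 1, b_1 = 0, b_2 = 0.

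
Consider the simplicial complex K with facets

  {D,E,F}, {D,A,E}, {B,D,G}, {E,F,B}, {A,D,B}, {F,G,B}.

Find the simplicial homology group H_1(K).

H_1 ≅ Z.

K has 6 vertices, 12 edges, 6 triangles.
rank ∂_1 = 5, rank ∂_2 = 6 ⇒ b_1 = 12 − 5 − 6 = 1; all invariant factors of ∂_2 are 1 so no torsion. So H_1 ≅ Z.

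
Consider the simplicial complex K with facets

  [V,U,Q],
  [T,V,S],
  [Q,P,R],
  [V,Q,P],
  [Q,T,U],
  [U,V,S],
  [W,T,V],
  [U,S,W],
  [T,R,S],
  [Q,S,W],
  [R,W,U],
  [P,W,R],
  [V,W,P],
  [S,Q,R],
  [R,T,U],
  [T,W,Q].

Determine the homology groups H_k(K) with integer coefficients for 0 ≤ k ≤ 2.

We work with the vertex ordering P < Q < R < S < T < U < V < W. The simplices of K, each written with vertices in increasing order, are:

  0-simplices (8): P, Q, R, S, T, U, V, W
  1-simplices (24): PQ, PR, PV, PW, QR, QS, QT, QU, QV, QW, RS, RT, RU, RW, ST, SU, SV, SW, TU, TV, TW, UV, UW, VW
  2-simplices (16): PQR, PQV, PRW, PVW, QRS, QSW, QTU, QTW, QUV, RST, RTU, RUW, STV, SUV, SUW, TVW

giving chain groups C_0 ≅ Z^8, C_1 ≅ Z^24, C_2 ≅ Z^16.

Boundary ∂_1: C_1 → C_0 sends each edge [p,q] (with p < q) to q − p. For instance
  ∂PQ = Q − P.
The 8×24 boundary matrix has rank 7 and Smith normal form diag(1,1,1,1,1,1,1).

The boundary map ∂_2: C_2 → C_1 sends each 2-simplex [p,q,r] to [q,r] − [p,r] + [p,q]. For instance
  ∂QTU = TU − QU + QT,
  ∂TVW = VW − TW + TV.
This gives a 24×16 integer matrix of rank 15; reducing to Smith normal form yields diagonal entries (1,1,1,1,1,1,1,1,1,1,1,1,1,1,1).

Computing H_k = (kernel of ∂_k) / (image of ∂_{k+1}):

  H_0: rank C_0 − rank ∂_1 = 8 − 7 = 1, and the invariant factors of ∂_1 are all 1, so H_0 ≅ Z.
  H_1: rank ker ∂_1 − rank ∂_2 = (24 − 7) − 15 = 2, and the invariant factors of ∂_2 are all 1, so H_1 ≅ Z^2.
  H_2: rank ker ∂_2 − rank ∂_3 = (16 − 15) − 0 = 1, and there is no ∂_3, so H_2 ≅ Z.

As a check, the Euler characteristic is 8 − 24 + 16 = 0, which agrees with 1 − 2 + 1 = 0.

H_0 ≅ Z,  H_1 ≅ Z^2,  H_2 ≅ Z.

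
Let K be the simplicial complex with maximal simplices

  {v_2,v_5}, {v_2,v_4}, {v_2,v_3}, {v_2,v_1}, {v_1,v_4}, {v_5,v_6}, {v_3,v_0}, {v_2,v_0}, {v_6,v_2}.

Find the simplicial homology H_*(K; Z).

Take the total order v_0 < v_1 < v_2 < v_3 < v_4 < v_5 < v_6 on the vertex set. Then K (dimension 1) consists of the simplices:

  0-simplices (7): [v_0], [v_1], [v_2], [v_3], [v_4], [v_5], [v_6]
  1-simplices (9): [v_0,v_2], [v_0,v_3], [v_1,v_2], [v_1,v_4], [v_2,v_3], [v_2,v_4], [v_2,v_5], [v_2,v_6], [v_5,v_6]

Hence C_0 ≅ Z^7, C_1 ≅ Z^9.

Boundary ∂_1: C_1 → C_0 maps an edge to its endpoints' difference, ∂[p,q] = q − p.
This gives a 7×9 integer matrix of rank 6; reducing to Smith normal form yields diagonal entries (1,1,1,1,1,1).

Computing H_k = (kernel of ∂_k) / (image of ∂_{k+1}):

  H_0: rank C_0 − rank ∂_1 = 7 − 6 = 1, and the invariant factors of ∂_1 are all 1, so H_0 = Z.
  H_1: rank ker ∂_1 − rank ∂_2 = (9 − 6) − 0 = 3, and there is no ∂_2, so H_1 = Z^3.

As a check, the Euler characteristic is 7 − 9 = -2, which agrees with 1 − 3 = -2.

H_0 = Z,  H_1 = Z^3.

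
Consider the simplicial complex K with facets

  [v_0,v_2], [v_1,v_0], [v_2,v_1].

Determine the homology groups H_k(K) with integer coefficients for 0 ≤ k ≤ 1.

We work with the vertex ordering v_0 < v_1 < v_2. The simplices of K, each written with vertices in increasing order, are:

  0-simplices (3): [v_0], [v_1], [v_2]
  1-simplices (3): [v_0,v_1], [v_0,v_2], [v_1,v_2]

so the chain groups are C_0 ≅ Z^3, C_1 ≅ Z^3.

The boundary map ∂_1: C_1 → C_0 maps an edge to its endpoints' difference, ∂[p,q] = q − p. For instance
  ∂[v_1,v_2] = [v_2] − [v_1].
This gives a 3×3 integer matrix of rank 2; reducing to Smith normal form yields diagonal entries (1,1).

Now H_k = ker ∂_k / im ∂_{k+1}, so:

  H_0: rank C_0 − rank ∂_1 = 3 − 2 = 1, and the invariant factors of ∂_1 are all 1, so H_0 ≅ Z.
  H_1: rank ker ∂_1 − rank ∂_2 = (3 − 2) − 0 = 1, and there is no ∂_2, so H_1 ≅ Z.

H_0 = Z,  H_1 = Z.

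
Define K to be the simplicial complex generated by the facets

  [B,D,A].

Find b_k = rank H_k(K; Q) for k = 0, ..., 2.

Fix the vertex order A < B < D and write every simplex with vertices in increasing order. Then dim K = 2 and the simplices of K are:

  0-simplices (3): A, B, D
  1-simplices (3): AB, AD, BD
  2-simplices (1): ABD

Hence C_0 ≅ Z^3, C_1 ≅ Z^3, C_2 ≅ Z^1.

∂_1: C_1 → C_0 is given by ∂[p,q] = [q] − [p].
As a 3×3 matrix over Z this has rank 2, with invariant factors (1,1).

Boundary ∂_2: C_2 → C_1 acts by ∂[p,q,r] = [q,r] − [p,r] + [p,q]. For instance
  ∂ABD = BD − AD + AB.
As a 3×1 matrix over Z this has rank 1, with invariant factors (1).

Reading off H_k = ker ∂_k / im ∂_{k+1}:

  H_0: rank C_0 − rank ∂_1 = 3 − 2 = 1, and the invariant factors of ∂_1 are all 1, so H_0 = Z.
  H_1: rank ker ∂_1 − rank ∂_2 = (3 − 2) − 1 = 0, and the invariant factors of ∂_2 are all 1, so H_1 = 0.
  H_2: rank ker ∂_2 − rank ∂_3 = (1 − 1) − 0 = 0, and there is no ∂_3, so H_2 = 0.

As a check, the Euler characteristic is 3 − 3 + 1 = 1, which agrees with 1 − 0 + 0 = 1.

Hence the Betti numbers are b_0 = 1, b_1 = 0, b_2 = 0.

b_0 = 1, b_1 = 0, b_2 = 0.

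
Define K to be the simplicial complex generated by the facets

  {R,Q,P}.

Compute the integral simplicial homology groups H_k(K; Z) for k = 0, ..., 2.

H_0 = Z,  H_1 = 0,  H_2 = 0.

K has 3 vertices, 3 edges, 1 triangle.
rank ∂_0 = 0, rank ∂_1 = 2 ⇒ b_0 = 3 − 0 − 2 = 1; all invariant factors of ∂_1 are 1 so no torsion. So H_0 = Z.
rank ∂_1 = 2, rank ∂_2 = 1 ⇒ b_1 = 3 − 2 − 1 = 0; all invariant factors of ∂_2 are 1 so no torsion. So H_1 = 0.
rank ∂_2 = 1, rank ∂_3 = 0 ⇒ b_2 = 1 − 1 − 0 = 0. So H_2 = 0.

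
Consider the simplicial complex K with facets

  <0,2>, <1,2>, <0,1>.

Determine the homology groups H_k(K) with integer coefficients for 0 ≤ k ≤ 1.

Order the vertices as 0 < 1 < 2. Listing each simplex with vertices in this order, K has dimension 1 with simplices:

  0-simplices (3): [0], [1], [2]
  1-simplices (3): [0,1], [0,2], [1,2]

so the chain groups are C_0 ≅ Z^3, C_1 ≅ Z^3.

∂_1: C_1 → C_0 sends each edge [p,q] (with p < q) to q − p.
The resulting 3×3 matrix has rank 2, and its Smith normal form has invariant factors (1,1).

Reading off H_k = ker ∂_k / im ∂_{k+1}:

  H_0: rank C_0 − rank ∂_1 = 3 − 2 = 1, and the invariant factors of ∂_1 are all 1, so H_0 ≅ Z.
  H_1: rank ker ∂_1 − rank ∂_2 = (3 − 2) − 0 = 1, and there is no ∂_2, so H_1 ≅ Z.

H_0 = Z,  H_1 = Z.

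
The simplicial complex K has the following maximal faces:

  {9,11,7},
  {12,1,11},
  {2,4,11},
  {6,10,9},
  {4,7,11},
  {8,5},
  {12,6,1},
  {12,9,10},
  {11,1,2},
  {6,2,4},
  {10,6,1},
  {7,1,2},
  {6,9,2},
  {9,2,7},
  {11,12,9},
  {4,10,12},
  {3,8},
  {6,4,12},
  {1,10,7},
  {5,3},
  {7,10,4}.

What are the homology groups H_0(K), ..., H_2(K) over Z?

H_0 = Z^2,  H_1 = Z^2 ⊕ Z_2,  H_2 = 0.

K has 12 vertices, 30 edges, 18 triangles.
rank ∂_0 = 0, rank ∂_1 = 10 ⇒ b_0 = 12 − 0 − 10 = 2; all invariant factors of ∂_1 are 1 so no torsion. So H_0 ≅ Z^2.
rank ∂_1 = 10, rank ∂_2 = 18 ⇒ b_1 = 30 − 10 − 18 = 2; ∂_2 has invariant factor(s) [2] giving torsion. So H_1 ≅ Z^2 ⊕ Z_2.
rank ∂_2 = 18, rank ∂_3 = 0 ⇒ b_2 = 18 − 18 − 0 = 0. So H_2 ≅ 0.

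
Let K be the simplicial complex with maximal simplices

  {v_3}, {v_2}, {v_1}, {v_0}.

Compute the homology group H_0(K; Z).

We work with the vertex ordering v_0 < v_1 < v_2 < v_3. The simplices of K, each written with vertices in increasing order, are:

  0-simplices (4): [v_0], [v_1], [v_2], [v_3]

so the chain groups are C_0 ≅ Z^4.

Computing H_k = (kernel of ∂_k) / (image of ∂_{k+1}):

  H_0: rank C_0 − rank ∂_1 = 4 − 0 = 4, and there is no ∂_1, so H_0 ≅ Z^4.

H_0 ≅ Z^4.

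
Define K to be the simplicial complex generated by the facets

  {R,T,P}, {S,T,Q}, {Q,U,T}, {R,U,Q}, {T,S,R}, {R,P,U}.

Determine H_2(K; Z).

K has 6 vertices, 12 edges, 6 triangles.
rank ∂_2 = 6, rank ∂_3 = 0 ⇒ b_2 = 6 − 6 − 0 = 0. So H_2 = 0.

H_2 = 0.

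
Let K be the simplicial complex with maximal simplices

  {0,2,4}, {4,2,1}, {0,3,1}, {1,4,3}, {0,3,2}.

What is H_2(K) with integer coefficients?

Order the vertices as 0 < 1 < 2 < 3 < 4. Listing each simplex with vertices in this order, K has dimension 2 with simplices:

  0-simplices (5): [0], [1], [2], [3], [4]
  1-simplices (10): [0,1], [0,2], [0,3], [0,4], [1,2], [1,3], [1,4], [2,3], [2,4], [3,4]
  2-simplices (5): [0,1,3], [0,2,3], [0,2,4], [1,2,4], [1,3,4]

giving chain groups C_0 ≅ Z^5, C_1 ≅ Z^10, C_2 ≅ Z^5.

The boundary map ∂_1: C_1 → C_0 maps an edge to its endpoints' difference, ∂[p,q] = q − p.
This gives a 5×10 integer matrix of rank 4; reducing to Smith normal form yields diagonal entries (1,1,1,1).

Boundary ∂_2: C_2 → C_1 maps a triangle to the signed sum of its edges. For instance
  ∂[1,3,4] = [3,4] − [1,4] + [1,3],
  ∂[0,2,4] = [2,4] − [0,4] + [0,2].
As a 10×5 matrix over Z this has rank 5, with invariant factors (1,1,1,1,1).

Now H_k = ker ∂_k / im ∂_{k+1}, so:

  H_2: rank ker ∂_2 − rank ∂_3 = (5 − 5) − 0 = 0, and there is no ∂_3, so H_2 = 0.

H_2 ≅ 0.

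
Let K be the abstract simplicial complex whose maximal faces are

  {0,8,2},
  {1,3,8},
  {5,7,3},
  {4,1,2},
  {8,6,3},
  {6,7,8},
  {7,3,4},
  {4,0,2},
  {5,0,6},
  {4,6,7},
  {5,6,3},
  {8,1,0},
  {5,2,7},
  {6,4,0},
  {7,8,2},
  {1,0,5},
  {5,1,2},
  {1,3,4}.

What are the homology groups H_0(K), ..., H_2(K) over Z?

Fix the vertex order 0 < 1 < 2 < 3 < 4 < 5 < 6 < 7 < 8 and write every simplex with vertices in increasing order. Then dim K = 2 and the simplices of K are:

  0-simplices (9): [0], [1], [2], [3], [4], [5], [6], [7], [8]
  1-simplices (27): (27 of them)
  2-simplices (18): [0,1,5], [0,1,8], [0,2,4], [0,2,8], [0,4,6], [0,5,6], [1,2,4], [1,2,5], [1,3,4], [1,3,8], [2,5,7], [2,7,8], [3,4,7], [3,5,6], [3,5,7], [3,6,8], [4,6,7], [6,7,8]

giving chain groups C_0 ≅ Z^9, C_1 ≅ Z^27, C_2 ≅ Z^18.

The boundary map ∂_1: C_1 → C_0 is given by ∂[p,q] = [q] − [p].
This gives a 9×27 integer matrix of rank 8; reducing to Smith normal form yields diagonal entries (1,1,1,1,1,1,1,1).

The boundary map ∂_2: C_2 → C_1 maps a triangle to the signed sum of its edges. For instance
  ∂[1,2,5] = [2,5] − [1,5] + [1,2],
  ∂[3,5,7] = [5,7] − [3,7] + [3,5].
As a 27×18 matrix over Z this has rank 18, with invariant factors (1,1,1,1,1,1,1,1,1,1,1,1,1,1,1,1,1,2).

Now H_k = ker ∂_k / im ∂_{k+1}, so:

  H_0: rank C_0 − rank ∂_1 = 9 − 8 = 1, and the invariant factors of ∂_1 are all 1, so H_0 = Z.
  H_1: rank ker ∂_1 − rank ∂_2 = (27 − 8) − 18 = 1, and ∂_2 has invariant factor 2 > 1, so H_1 = Z ⊕ Z_2.
  H_2: rank ker ∂_2 − rank ∂_3 = (18 − 18) − 0 = 0, and there is no ∂_3, so H_2 = 0.

H_0 = Z,  H_1 = Z ⊕ Z_2,  H_2 = 0.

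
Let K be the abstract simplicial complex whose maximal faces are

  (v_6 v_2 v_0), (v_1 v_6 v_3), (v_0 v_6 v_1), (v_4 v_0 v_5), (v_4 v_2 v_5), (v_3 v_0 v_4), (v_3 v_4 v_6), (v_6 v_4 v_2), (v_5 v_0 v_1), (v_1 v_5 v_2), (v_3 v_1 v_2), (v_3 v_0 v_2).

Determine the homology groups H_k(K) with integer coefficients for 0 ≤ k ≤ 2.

K has 7 vertices, 18 edges, 12 triangles.
rank ∂_0 = 0, rank ∂_1 = 6 ⇒ b_0 = 7 − 0 − 6 = 1; all invariant factors of ∂_1 are 1 so no torsion. So H_0 = Z.
rank ∂_1 = 6, rank ∂_2 = 12 ⇒ b_1 = 18 − 6 − 12 = 0; ∂_2 has invariant factor(s) [2] giving torsion. So H_1 = Z/2.
rank ∂_2 = 12, rank ∂_3 = 0 ⇒ b_2 = 12 − 12 − 0 = 0. So H_2 = 0.

H_0 ≅ Z,  H_1 ≅ Z/2,  H_2 = 0.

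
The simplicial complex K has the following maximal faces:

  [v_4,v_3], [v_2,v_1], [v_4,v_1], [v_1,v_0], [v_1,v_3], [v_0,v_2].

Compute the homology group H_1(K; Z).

H_1 = Z^2.

Take the total order v_0 < v_1 < v_2 < v_3 < v_4 on the vertex set. Then K (dimension 1) consists of the simplices:

  0-simplices (5): [v_0], [v_1], [v_2], [v_3], [v_4]
  1-simplices (6): [v_0,v_1], [v_0,v_2], [v_1,v_2], [v_1,v_3], [v_1,v_4], [v_3,v_4]

giving chain groups C_0 ≅ Z^5, C_1 ≅ Z^6.

The boundary map ∂_1: C_1 → C_0 is given by ∂[p,q] = [q] − [p]. For instance
  ∂[v_1,v_2] = [v_2] − [v_1].
As a 5×6 matrix over Z this has rank 4, with invariant factors (1,1,1,1).

Now H_k = ker ∂_k / im ∂_{k+1}, so:

  H_1: rank ker ∂_1 − rank ∂_2 = (6 − 4) − 0 = 2, and there is no ∂_2, so H_1 = Z^2.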